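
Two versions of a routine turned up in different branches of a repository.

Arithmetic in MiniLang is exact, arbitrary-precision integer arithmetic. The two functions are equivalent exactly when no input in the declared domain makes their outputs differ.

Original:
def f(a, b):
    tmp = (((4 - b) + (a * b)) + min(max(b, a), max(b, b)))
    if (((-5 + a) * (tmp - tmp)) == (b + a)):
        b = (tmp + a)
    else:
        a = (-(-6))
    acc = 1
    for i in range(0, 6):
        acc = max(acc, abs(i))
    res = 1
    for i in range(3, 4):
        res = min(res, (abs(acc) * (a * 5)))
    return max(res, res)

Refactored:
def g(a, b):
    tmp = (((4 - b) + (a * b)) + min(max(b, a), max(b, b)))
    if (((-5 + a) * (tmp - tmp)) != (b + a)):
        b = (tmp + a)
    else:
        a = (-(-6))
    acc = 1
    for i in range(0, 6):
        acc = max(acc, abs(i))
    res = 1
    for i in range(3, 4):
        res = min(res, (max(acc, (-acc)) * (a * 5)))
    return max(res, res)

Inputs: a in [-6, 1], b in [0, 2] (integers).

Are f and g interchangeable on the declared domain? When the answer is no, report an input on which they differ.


These are not equivalent — on a=-6, b=0 the outputs split (1 vs -150).
f: tmp=4, then (((-5 + a) * (tmp - tmp)) == (b + a)) is false, then a=6, then acc=1, then (i=0), then acc=1, then (i=1), then acc=1, then (i=2), then acc=2, then (i=3), then acc=3, then (i=4), then acc=4, then (i=5), then acc=5, then res=1, then (i=3), then res=1, then returns 1
g: tmp=4, then (((-5 + a) * (tmp - tmp)) != (b + a)) is true, then b=-2, then acc=1, then (i=0), then acc=1, then (i=1), then acc=1, then (i=2), then acc=2, then (i=3), then acc=3, then (i=4), then acc=4, then (i=5), then acc=5, then res=1, then (i=3), then res=-150, then returns -150
verdict: not equivalent; witness: a=-6, b=0


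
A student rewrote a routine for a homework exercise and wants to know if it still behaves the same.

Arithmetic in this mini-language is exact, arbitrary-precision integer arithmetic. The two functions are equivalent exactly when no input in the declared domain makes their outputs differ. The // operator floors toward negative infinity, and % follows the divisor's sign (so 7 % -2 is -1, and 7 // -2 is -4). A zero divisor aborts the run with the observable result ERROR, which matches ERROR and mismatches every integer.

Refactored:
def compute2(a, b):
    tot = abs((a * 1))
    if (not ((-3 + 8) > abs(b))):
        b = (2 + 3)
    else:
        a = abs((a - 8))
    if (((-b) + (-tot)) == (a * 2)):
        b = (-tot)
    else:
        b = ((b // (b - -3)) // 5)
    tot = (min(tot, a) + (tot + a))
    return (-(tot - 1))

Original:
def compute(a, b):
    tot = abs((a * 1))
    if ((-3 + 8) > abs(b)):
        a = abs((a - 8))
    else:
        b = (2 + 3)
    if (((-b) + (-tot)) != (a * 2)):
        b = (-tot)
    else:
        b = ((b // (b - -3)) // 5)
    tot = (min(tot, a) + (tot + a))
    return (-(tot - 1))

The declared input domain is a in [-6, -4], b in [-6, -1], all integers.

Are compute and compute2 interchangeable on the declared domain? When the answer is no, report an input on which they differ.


Input a=-6, b=-3: -25 from compute versus ERROR from compute2.
verdict: not equivalent; witness: a=-6, b=-3


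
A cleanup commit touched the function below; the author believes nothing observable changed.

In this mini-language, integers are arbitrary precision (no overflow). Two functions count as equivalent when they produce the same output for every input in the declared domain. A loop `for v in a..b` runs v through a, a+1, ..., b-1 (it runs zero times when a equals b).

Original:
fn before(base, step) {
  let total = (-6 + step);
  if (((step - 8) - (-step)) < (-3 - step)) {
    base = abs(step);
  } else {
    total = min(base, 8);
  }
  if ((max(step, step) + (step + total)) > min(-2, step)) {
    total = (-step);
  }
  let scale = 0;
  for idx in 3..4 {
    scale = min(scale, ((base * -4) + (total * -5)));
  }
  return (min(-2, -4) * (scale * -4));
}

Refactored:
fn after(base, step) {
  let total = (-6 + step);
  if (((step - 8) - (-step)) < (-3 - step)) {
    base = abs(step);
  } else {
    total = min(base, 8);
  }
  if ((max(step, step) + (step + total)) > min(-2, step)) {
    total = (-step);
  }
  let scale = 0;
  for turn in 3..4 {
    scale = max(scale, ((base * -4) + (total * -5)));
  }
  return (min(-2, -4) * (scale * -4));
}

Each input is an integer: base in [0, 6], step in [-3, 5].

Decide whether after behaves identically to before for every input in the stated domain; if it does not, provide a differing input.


Consider the input base=0, step=-3.
before: total = -9; (((step - 8) - (-step)) < (-3 - step)) -> true; base = 3; ((max(step, step) + (step + total)) > min(-2, step)) -> false; scale = 0; [idx=3]; scale = 0; return 0
after: total = -9; (((step - 8) - (-step)) < (-3 - step)) -> true; base = 3; ((max(step, step) + (step + total)) > min(-2, step)) -> false; scale = 0; [turn=3]; scale = 33; return 528
0 != 528, so the rewrite changes behavior.
verdict: not equivalent; witness: base=0, step=-3


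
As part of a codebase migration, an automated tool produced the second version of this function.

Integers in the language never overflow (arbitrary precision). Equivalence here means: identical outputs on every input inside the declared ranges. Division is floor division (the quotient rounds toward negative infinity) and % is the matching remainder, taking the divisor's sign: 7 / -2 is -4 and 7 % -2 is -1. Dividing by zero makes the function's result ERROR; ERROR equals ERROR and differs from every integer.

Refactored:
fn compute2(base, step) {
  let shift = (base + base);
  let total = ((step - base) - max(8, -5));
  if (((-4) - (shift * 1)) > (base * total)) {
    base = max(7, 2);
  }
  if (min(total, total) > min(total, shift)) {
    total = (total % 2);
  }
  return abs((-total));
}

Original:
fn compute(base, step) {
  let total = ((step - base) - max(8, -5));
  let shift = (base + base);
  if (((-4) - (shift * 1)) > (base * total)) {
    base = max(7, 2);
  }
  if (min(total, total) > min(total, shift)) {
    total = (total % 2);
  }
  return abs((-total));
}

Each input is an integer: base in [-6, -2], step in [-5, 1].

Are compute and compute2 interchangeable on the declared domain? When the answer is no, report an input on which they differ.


Behavior is preserved: although same computation, different form, the outputs never diverge.
One worked example (base=-6, step=-2) — compute: total = -4; shift = -12; (((-4) - (shift * 1)) > (base * total)) -> false; (min(total, total) > min(total, shift)) -> true; total = 0; return 0; compute2: shift = -12; total = -4; (((-4) - (shift * 1)) > (base * total)) -> false; (min(total, total) > min(total, shift)) -> true; total = 0; return 0; agreement on 0.
Across all 35 domain points the two functions coincide.
verdict: equivalent


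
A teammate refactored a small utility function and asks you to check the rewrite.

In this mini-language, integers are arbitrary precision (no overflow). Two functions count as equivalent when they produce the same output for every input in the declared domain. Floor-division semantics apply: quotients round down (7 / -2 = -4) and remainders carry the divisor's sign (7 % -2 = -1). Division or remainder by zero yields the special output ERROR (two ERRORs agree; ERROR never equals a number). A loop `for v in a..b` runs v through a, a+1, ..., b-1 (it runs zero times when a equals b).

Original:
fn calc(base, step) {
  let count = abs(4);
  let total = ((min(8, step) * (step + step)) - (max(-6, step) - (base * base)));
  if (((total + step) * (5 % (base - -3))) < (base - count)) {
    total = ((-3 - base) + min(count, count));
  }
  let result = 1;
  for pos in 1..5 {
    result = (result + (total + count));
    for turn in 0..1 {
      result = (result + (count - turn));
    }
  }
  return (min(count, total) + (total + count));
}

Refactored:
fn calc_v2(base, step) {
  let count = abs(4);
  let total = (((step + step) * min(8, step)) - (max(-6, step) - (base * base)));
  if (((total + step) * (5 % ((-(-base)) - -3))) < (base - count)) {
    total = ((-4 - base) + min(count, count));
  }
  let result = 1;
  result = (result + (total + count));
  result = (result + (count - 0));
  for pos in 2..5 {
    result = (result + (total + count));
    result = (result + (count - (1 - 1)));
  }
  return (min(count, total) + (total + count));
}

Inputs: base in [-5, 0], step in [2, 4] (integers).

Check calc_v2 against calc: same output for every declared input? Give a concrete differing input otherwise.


Run the pair on base=-5, step=2.
calc: count=4, then total=31, then (((total + step) * (5 % (base - -3))) < (base - count)) is true, then total=6, then result=1, then (pos=1), then result=11, then (turn=0), then result=15, then (pos=2), then result=25, then (turn=0), then result=29, then (pos=3), then result=39, then (turn=0), then result=43, then (pos=4), then result=53, then (turn=0), then result=57, then returns 14
calc_v2: count=4, then total=31, then (((total + step) * (5 % ((-(-base)) - -3))) < (base - count)) is true, then total=5, then result=1, then result=10, then result=14, then (pos=2), then result=23, then result=27, then (pos=3), then result=36, then result=40, then (pos=4), then result=49, then result=53, then returns 13
14 and 13 differ, so these are not the same function on this domain.
verdict: not equivalent; witness: base=-5, step=2


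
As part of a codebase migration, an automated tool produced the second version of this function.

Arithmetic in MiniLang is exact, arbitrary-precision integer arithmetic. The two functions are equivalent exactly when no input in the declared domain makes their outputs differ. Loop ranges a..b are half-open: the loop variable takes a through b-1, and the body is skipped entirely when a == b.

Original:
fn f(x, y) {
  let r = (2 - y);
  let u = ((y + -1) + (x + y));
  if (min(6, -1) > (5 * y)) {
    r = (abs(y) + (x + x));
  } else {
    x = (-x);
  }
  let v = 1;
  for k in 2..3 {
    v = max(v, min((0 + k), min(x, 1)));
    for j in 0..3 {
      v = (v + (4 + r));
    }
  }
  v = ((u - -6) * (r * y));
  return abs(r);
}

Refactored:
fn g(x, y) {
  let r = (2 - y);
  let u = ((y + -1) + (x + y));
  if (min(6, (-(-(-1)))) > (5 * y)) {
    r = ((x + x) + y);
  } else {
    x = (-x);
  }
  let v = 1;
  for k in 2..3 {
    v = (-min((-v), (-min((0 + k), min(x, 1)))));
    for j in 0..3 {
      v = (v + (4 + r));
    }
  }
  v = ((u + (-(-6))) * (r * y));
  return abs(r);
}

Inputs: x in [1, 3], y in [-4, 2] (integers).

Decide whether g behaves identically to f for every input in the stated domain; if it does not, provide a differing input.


These are not equivalent — on x=1, y=-4 the outputs split (6 vs 2).
f: r becomes 6; next u becomes -8; next (min(6, -1) > (5 * y)) evaluates to true; next r becomes 6; next v becomes 1; next at k=2:; next v becomes 1; next at j=0:; next v becomes 11; next at j=1:; next v becomes 21; next at j=2:; next v becomes 31; next v becomes 48; next final value 6
g: r becomes 6; next u becomes -8; next (min(6, (-(-(-1)))) > (5 * y)) evaluates to true; next r becomes -2; next v becomes 1; next at k=2:; next v becomes 1; next at j=0:; next v becomes 3; next at j=1:; next v becomes 5; next at j=2:; next v becomes 7; next v becomes -16; next final value 2
verdict: not equivalent; witness: x=1, y=-4


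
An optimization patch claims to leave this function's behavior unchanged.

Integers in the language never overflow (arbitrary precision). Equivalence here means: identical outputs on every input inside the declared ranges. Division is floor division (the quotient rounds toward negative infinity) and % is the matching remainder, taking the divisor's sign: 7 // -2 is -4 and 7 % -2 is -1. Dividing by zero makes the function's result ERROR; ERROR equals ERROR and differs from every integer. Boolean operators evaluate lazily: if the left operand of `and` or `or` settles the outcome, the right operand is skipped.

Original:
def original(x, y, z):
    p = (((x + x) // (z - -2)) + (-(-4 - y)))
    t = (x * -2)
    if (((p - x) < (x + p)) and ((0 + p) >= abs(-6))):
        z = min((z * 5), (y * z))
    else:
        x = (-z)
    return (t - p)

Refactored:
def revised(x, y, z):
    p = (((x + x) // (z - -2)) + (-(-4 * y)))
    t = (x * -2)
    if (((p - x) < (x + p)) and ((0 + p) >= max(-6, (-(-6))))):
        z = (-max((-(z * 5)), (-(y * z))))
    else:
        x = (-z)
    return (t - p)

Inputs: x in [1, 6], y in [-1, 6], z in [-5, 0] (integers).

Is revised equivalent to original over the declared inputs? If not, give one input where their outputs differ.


Take x=1, y=-1, z=-5.
original: p = 2; t = -2; (((p - x) < (x + p)) and ((0 + p) >= abs(-6))) -> false; x = 5; return -4
revised: p = -5; t = -2; (((p - x) < (x + p)) and ((0 + p) >= max(-6, (-(-6))))) -> false; x = 5; return 3
-4 and 3 differ, so these are not the same function on this domain.
verdict: not equivalent; witness: x=1, y=-1, z=-5


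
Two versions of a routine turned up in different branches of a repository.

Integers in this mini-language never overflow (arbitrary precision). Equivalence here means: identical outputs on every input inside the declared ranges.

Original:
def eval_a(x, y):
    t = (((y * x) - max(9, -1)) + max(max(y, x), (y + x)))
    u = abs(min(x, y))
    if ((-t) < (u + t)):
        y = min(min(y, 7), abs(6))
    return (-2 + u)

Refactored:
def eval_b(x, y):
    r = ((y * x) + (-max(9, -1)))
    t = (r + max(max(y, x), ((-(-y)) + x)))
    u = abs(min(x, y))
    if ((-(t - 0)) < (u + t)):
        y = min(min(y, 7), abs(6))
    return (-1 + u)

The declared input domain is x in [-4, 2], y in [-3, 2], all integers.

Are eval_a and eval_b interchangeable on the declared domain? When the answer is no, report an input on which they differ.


There is a counterexample at x=-4, y=-3: 2 on one side, 3 on the other.
eval_a: t=0, then u=4, then ((-t) < (u + t)) is true, then y=-3, then returns 2
eval_b: r=3, then t=0, then u=4, then ((-(t - 0)) < (u + t)) is true, then y=-3, then returns 3
verdict: not equivalent; witness: x=-4, y=-3


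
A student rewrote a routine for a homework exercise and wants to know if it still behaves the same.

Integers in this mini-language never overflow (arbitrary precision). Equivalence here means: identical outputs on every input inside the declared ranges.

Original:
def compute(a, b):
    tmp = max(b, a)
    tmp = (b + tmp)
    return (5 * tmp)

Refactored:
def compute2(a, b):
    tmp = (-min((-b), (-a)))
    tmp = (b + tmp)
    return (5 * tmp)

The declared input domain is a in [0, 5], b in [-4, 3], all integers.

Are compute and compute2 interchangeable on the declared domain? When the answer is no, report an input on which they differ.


The two are interchangeable: min/max/abs usage differs, and every declared input agrees.
As a probe, take a=5, b=-2: compute runs tmp := 5 | tmp := 3 | result 15; compute2 runs tmp := 5 | tmp := 3 | result 15; both end at 15.
Sweeping the whole domain (48 inputs) finds no disagreement.
verdict: equivalent


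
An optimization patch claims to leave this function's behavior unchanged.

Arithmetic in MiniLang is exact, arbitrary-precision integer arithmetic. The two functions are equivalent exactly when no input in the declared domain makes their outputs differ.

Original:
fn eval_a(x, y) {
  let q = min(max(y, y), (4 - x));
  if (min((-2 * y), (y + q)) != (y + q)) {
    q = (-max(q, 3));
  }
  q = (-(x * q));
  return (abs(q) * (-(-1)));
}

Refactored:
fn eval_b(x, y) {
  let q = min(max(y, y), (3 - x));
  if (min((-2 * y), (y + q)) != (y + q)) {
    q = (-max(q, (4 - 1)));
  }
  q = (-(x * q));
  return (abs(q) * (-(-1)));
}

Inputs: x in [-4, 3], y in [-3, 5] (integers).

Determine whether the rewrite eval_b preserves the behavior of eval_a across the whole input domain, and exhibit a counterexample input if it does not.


Consider the input x=-1, y=5.
eval_a: q := 5 | (min((-2 * y), (y + q)) != (y + q)): true | q := -5 | q := -5 | result 5
eval_b: q := 4 | (min((-2 * y), (y + q)) != (y + q)): true | q := -4 | q := -4 | result 4
5 and 4 differ, so these are not the same function on this domain.
verdict: not equivalent; witness: x=-1, y=5


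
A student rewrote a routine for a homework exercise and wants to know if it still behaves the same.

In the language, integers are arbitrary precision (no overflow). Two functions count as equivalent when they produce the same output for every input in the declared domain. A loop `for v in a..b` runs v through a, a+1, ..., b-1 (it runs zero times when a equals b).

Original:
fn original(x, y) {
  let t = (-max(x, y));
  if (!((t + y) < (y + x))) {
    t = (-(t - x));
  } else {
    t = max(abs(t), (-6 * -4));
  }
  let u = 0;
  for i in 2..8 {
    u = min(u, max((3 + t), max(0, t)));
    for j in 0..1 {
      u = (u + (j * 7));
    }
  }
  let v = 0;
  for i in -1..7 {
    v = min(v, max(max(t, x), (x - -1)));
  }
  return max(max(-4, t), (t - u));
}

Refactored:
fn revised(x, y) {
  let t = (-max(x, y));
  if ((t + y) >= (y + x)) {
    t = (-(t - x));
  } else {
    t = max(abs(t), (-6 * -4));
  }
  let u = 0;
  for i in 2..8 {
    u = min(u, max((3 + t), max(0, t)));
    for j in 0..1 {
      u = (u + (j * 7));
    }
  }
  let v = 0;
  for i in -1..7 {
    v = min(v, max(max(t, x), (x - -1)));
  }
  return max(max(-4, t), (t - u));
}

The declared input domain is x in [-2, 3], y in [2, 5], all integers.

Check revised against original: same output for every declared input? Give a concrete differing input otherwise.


Equivalent — the differences include boolean connective usage differs; also comparison usage differs, yet no declared input distinguishes the two.
As a probe, take x=-2, y=3: original runs t becomes -3; next (!((t + y) < (y + x))) evaluates to false; next t becomes 24; next u becomes 0; next at i=2:; next u becomes 0; next at j=0:; next u becomes 0; next at i=3:; next u becomes 0; next at j=0:; next u becomes 0; next at i=4:; next u becomes 0; next at j=0:; next u becomes 0; next at i=5:; next u becomes 0; next at j=0:; next u becomes 0; next at i=6:; next u becomes 0; next at j=0:; next u becomes 0; next at i=7:; next u becomes 0; next at j=0:; next u becomes 0; next v becomes 0; next at i=-1:; next v becomes 0; next at i=0:; next v becomes 0; next at i=1:; next v becomes 0; next at i=2:; next v becomes 0; next at i=3:; next v becomes 0; next at i=4:; next v becomes 0; next at i=5:; next v becomes 0; next at i=6:; next v becomes 0; next final value 24; revised runs t becomes -3; next ((t + y) >= (y + x)) evaluates to false; next t becomes 24; next u becomes 0; next at i=2:; next u becomes 0; next at j=0:; next u becomes 0; next at i=3:; next u becomes 0; next at j=0:; next u becomes 0; next at i=4:; next u becomes 0; next at j=0:; next u becomes 0; next at i=5:; next u becomes 0; next at j=0:; next u becomes 0; next at i=6:; next u becomes 0; next at j=0:; next u becomes 0; next at i=7:; next u becomes 0; next at j=0:; next u becomes 0; next v becomes 0; next at i=-1:; next v becomes 0; next at i=0:; next v becomes 0; next at i=1:; next v becomes 0; next at i=2:; next v becomes 0; next at i=3:; next v becomes 0; next at i=4:; next v becomes 0; next at i=5:; next v becomes 0; next at i=6:; next v becomes 0; next final value 24; both end at 24.
Every one of the 24 inputs gives matching results.
verdict: equivalent


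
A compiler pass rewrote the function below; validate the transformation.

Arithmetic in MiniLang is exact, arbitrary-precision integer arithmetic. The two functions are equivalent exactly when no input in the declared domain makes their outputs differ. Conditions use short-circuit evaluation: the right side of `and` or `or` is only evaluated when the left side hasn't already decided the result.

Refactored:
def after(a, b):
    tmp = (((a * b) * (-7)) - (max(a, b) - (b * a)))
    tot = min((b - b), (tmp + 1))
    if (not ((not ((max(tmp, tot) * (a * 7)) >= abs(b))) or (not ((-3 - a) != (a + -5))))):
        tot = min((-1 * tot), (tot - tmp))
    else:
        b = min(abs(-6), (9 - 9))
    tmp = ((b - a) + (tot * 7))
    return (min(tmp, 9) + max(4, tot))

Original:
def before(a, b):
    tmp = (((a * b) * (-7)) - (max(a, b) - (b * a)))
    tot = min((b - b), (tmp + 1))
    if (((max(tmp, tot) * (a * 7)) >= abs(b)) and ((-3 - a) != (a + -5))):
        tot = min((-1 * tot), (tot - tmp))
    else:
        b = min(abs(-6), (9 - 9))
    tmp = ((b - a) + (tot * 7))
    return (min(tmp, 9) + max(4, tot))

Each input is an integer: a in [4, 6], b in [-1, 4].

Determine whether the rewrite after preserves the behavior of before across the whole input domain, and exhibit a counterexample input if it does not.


The two are interchangeable: boolean connective usage differs, and every declared input agrees.
One worked example (a=4, b=-1) — before: tmp becomes 20; next tot becomes 0; next (((max(tmp, tot) * (a * 7)) >= abs(b)) and ((-3 - a) != (a + -5))) evaluates to true; next tot becomes -20; next tmp becomes -145; next final value -141; after: tmp becomes 20; next tot becomes 0; next (not ((not ((max(tmp, tot) * (a * 7)) >= abs(b))) or (not ((-3 - a) != (a + -5))))) evaluates to true; next tot becomes -20; next tmp becomes -145; next final value -141; agreement on -141.
Checked all 18 inputs in the declared domain: the outputs agree on every one.
verdict: equivalent


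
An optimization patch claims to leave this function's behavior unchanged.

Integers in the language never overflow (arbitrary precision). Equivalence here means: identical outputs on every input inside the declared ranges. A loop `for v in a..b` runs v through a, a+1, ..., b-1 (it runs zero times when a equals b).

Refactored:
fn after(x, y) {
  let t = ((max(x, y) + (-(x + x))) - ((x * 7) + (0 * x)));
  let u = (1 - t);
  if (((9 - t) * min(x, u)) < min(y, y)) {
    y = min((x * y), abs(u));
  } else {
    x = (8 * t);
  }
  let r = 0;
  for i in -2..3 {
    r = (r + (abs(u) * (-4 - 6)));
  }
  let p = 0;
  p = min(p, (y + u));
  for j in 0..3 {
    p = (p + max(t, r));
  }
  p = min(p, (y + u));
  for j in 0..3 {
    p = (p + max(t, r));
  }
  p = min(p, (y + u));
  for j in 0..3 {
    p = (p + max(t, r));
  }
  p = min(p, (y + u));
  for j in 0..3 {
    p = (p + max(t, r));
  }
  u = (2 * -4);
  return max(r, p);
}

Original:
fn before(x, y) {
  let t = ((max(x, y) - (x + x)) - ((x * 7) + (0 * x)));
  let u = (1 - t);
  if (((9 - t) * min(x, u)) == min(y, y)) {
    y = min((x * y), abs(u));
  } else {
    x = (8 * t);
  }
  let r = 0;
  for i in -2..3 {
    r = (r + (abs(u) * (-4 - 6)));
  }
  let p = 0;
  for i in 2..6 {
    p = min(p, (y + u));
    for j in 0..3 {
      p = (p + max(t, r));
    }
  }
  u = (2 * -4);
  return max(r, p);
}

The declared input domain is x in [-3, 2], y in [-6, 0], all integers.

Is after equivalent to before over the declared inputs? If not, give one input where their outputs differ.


Not equivalent: x=-1, y=-6 separates them (11 vs 23).
before: t=8, then u=-7, then (((9 - t) * min(x, u)) == min(y, y)) is false, then x=64, then r=0, then (i=-2), then r=-70, then (i=-1), then r=-140, then (i=0), then r=-210, then (i=1), then r=-280, then (i=2), then r=-350, then p=0, then (i=2), then p=-13, then (j=0), then p=-5, then (j=1), then p=3, then (j=2), then p=11, then (i=3), then p=-13, then (j=0), then p=-5, then (j=1), then p=3, then (j=2), then p=11, then (i=4), then p=-13, then (j=0), then p=-5, then (j=1), then p=3, then (j=2), then p=11, then (i=5), then p=-13, then (j=0), then p=-5, then (j=1), then p=3, then (j=2), then p=11, then u=-8, then returns 11
after: t=8, then u=-7, then (((9 - t) * min(x, u)) < min(y, y)) is true, then y=6, then r=0, then (i=-2), then r=-70, then (i=-1), then r=-140, then (i=0), then r=-210, then (i=1), then r=-280, then (i=2), then r=-350, then p=0, then p=-1, then (j=0), then p=7, then (j=1), then p=15, then (j=2), then p=23, then p=-1, then (j=0), then p=7, then (j=1), then p=15, then (j=2), then p=23, then p=-1, then (j=0), then p=7, then (j=1), then p=15, then (j=2), then p=23, then p=-1, then (j=0), then p=7, then (j=1), then p=15, then (j=2), then p=23, then u=-8, then returns 23
verdict: not equivalent; witness: x=-1, y=-6


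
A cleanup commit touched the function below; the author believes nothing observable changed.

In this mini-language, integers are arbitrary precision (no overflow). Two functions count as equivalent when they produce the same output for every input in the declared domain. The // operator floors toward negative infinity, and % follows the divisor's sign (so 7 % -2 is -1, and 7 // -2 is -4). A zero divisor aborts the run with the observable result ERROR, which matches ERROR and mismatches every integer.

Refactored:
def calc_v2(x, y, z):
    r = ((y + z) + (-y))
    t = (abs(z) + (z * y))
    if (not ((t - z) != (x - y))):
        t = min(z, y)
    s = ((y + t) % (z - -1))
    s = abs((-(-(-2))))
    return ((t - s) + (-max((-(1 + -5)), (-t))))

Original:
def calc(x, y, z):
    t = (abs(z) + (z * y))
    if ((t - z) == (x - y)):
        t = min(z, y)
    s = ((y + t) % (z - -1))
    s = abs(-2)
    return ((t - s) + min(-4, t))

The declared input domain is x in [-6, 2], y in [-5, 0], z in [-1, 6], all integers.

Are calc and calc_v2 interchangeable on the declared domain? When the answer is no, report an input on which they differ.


Equivalent — the differences include constant usage differs; also comparison usage differs; also min/max/abs usage differs; also arithmetic usage differs; also boolean connective usage differs; also statement counts differ; also local variable names differ, yet no declared input distinguishes the two.
One worked example (x=1, y=-1, z=0) — calc: t = 0; ((t - z) == (x - y)) -> false; s = 0; s = 2; return -6; calc_v2: r = 0; t = 0; (not ((t - z) != (x - y))) -> false; s = 0; s = 2; return -6; agreement on -6.
Across all 432 domain points the two functions coincide.
verdict: equivalent


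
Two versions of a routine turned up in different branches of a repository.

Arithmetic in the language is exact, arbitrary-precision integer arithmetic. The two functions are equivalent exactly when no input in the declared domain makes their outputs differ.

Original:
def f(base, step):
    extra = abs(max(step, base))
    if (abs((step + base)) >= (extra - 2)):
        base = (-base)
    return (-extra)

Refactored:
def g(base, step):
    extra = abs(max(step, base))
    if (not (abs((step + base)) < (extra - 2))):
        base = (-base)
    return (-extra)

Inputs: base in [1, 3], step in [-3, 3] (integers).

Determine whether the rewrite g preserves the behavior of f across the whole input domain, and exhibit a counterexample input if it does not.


Comparing the listings, the differences include: comparison usage differs, plus boolean connective usage differs.
Tracing base=1, step=3: f: extra = 3; (abs((step + base)) >= (extra - 2)) -> true; base = -1; return -3 | g: extra = 3; (not (abs((step + base)) < (extra - 2))) -> true; base = -1; return -3 — matching result -3.
An exhaustive pass over the 21 declared inputs shows identical outputs.
verdict: equivalent


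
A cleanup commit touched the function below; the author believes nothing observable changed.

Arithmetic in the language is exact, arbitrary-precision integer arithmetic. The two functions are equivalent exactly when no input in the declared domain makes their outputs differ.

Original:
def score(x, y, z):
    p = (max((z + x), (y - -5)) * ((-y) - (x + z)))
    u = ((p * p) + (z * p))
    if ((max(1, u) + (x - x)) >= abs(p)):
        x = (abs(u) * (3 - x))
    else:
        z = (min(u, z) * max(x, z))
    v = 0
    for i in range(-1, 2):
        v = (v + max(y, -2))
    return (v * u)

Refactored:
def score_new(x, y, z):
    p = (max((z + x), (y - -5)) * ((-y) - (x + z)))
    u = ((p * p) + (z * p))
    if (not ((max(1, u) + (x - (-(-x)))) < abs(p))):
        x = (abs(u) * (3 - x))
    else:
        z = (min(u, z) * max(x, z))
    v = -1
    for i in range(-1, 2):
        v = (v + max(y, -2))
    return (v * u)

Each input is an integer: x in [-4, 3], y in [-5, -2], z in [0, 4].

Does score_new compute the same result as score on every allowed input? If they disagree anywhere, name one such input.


There is a counterexample at x=-4, y=-4, z=0: -384 on one side, -448 on the other.
score: p = 8; u = 64; ((max(1, u) + (x - x)) >= abs(p)) -> true; x = 448; v = 0; [i=-1]; v = -2; [i=0]; v = -4; [i=1]; v = -6; return -384
score_new: p = 8; u = 64; (not ((max(1, u) + (x - (-(-x)))) < abs(p))) -> true; x = 448; v = -1; [i=-1]; v = -3; [i=0]; v = -5; [i=1]; v = -7; return -448
verdict: not equivalent; witness: x=-4, y=-4, z=0


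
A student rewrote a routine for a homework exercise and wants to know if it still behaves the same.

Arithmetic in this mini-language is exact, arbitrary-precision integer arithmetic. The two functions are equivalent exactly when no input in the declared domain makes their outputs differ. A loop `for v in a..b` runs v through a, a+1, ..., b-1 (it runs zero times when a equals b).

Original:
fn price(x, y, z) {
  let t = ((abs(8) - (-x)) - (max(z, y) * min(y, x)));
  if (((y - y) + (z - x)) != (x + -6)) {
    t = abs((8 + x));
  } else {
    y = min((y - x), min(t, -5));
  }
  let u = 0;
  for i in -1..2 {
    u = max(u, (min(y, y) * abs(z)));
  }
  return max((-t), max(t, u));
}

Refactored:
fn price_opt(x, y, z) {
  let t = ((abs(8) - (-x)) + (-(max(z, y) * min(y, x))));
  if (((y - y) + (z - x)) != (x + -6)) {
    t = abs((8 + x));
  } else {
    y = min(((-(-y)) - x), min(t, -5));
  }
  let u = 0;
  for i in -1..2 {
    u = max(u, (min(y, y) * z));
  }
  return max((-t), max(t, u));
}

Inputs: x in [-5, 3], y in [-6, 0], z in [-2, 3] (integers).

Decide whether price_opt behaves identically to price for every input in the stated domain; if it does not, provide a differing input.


x=-5, y=-6, z=-2 yields 3 from price but 12 from price_opt.
verdict: not equivalent; witness: x=-5, y=-6, z=-2


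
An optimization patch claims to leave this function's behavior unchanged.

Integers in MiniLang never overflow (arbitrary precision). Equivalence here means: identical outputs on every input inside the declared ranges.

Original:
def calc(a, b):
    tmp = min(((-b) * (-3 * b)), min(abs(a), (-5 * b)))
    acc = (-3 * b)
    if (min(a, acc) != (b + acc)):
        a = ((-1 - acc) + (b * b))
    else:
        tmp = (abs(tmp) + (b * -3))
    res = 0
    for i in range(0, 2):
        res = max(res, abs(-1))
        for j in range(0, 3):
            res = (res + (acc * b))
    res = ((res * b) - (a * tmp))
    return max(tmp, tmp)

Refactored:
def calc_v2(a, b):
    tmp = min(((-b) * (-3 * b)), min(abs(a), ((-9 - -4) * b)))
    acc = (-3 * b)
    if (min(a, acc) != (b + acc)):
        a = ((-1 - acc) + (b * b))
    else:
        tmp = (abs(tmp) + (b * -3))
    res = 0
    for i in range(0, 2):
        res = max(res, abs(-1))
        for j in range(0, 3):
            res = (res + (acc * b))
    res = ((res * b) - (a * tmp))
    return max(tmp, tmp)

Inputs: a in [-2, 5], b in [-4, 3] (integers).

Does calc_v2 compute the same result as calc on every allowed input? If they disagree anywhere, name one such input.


Behavior is preserved: although constant usage differs, and arithmetic usage differs, the outputs never diverge.
One worked example (a=-2, b=-4) — calc: tmp = 2; acc = 12; (min(a, acc) != (b + acc)) -> true; a = 3; res = 0; [i=0]; res = 1; [j=0]; res = -47; [j=1]; res = -95; [j=2]; res = -143; [i=1]; res = 1; [j=0]; res = -47; [j=1]; res = -95; [j=2]; res = -143; res = 566; return 2; calc_v2: tmp = 2; acc = 12; (min(a, acc) != (b + acc)) -> true; a = 3; res = 0; [i=0]; res = 1; [j=0]; res = -47; [j=1]; res = -95; [j=2]; res = -143; [i=1]; res = 1; [j=0]; res = -47; [j=1]; res = -95; [j=2]; res = -143; res = 566; return 2; agreement on 2.
Every one of the 64 inputs gives matching results.
verdict: equivalent


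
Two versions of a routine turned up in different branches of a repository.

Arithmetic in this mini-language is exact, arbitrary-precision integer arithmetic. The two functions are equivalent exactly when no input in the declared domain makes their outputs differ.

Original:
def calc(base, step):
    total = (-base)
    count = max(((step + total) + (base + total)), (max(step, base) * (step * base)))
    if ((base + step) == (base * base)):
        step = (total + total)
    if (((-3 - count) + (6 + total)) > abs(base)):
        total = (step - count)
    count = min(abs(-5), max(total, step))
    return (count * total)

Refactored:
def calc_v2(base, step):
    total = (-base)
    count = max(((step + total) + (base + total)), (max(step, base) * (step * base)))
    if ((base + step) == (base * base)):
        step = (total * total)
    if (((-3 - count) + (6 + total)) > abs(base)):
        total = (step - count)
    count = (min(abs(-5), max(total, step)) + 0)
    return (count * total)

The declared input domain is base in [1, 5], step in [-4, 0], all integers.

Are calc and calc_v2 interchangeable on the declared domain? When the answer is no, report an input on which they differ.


base=1, step=0 yields 4 from calc but 1 from calc_v2.
verdict: not equivalent; witness: base=1, step=0


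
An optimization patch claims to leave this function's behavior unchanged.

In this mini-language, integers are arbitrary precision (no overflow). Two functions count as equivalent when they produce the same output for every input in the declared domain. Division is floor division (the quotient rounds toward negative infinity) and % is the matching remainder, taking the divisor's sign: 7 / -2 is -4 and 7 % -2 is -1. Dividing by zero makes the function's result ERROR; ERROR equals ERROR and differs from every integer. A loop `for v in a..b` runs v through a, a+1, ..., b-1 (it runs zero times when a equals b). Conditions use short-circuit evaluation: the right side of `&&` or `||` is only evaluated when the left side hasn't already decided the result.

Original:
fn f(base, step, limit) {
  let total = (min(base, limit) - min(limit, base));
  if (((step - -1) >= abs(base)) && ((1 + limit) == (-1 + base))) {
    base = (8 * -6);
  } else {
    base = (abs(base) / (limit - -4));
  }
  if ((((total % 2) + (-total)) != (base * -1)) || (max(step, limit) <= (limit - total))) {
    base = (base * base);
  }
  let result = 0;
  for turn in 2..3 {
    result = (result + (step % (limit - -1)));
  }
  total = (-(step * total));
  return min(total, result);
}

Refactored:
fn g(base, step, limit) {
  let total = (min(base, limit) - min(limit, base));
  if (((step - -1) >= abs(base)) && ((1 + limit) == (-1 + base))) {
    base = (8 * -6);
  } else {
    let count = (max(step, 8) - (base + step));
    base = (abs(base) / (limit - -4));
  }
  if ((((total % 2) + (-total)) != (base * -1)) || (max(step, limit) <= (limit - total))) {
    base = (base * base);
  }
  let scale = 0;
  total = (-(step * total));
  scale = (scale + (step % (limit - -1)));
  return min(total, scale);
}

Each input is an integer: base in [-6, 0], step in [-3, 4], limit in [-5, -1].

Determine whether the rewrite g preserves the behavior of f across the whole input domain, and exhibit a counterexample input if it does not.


Although constant usage differs, and loop structure differs, and local variable names differ, and min/max/abs usage differs, and arithmetic usage differs, 280/280 inputs agree.
verdict: equivalent


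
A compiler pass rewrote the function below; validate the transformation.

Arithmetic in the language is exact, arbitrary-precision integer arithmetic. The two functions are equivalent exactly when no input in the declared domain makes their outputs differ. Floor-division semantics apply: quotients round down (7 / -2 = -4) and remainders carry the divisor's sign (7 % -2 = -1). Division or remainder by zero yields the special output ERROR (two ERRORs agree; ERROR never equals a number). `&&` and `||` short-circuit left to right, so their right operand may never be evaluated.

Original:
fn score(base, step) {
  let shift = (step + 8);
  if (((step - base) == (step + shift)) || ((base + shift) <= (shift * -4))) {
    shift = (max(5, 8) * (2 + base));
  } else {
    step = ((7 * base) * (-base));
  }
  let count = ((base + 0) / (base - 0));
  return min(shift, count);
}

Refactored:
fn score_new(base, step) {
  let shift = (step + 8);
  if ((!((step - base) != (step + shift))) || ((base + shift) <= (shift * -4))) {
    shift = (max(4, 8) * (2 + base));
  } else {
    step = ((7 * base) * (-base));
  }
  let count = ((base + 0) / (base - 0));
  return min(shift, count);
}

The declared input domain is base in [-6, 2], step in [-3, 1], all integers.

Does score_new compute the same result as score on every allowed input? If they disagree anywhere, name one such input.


Although `5` became `4`, no input in the stated domain can expose it.
As a probe, take base=-5, step=1: score runs shift becomes 9; next (((step - base) == (step + shift)) || ((base + shift) <= (shift * -4))) evaluates to false; next step becomes -175; next count becomes 1; next final value 1; score_new runs shift becomes 9; next ((!((step - base) != (step + shift))) || ((base + shift) <= (shift * -4))) evaluates to false; next step becomes -175; next count becomes 1; next final value 1; both end at 1.
Sweeping the whole domain (45 inputs) finds no disagreement.
verdict: equivalent


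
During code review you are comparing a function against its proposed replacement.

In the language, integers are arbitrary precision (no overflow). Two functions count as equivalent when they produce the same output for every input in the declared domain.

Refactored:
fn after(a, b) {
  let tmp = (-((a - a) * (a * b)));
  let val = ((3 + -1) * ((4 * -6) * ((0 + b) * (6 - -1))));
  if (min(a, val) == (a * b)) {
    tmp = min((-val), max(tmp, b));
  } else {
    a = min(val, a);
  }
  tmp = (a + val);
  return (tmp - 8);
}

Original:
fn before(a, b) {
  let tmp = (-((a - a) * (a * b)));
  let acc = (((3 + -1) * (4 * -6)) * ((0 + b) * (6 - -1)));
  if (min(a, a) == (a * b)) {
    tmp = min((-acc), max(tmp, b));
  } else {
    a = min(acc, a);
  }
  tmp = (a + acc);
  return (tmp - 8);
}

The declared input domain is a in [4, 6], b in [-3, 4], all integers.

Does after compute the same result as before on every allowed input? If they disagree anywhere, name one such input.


Run the pair on a=4, b=0.
before: tmp := 0 | acc := 0 | (min(a, a) == (a * b)): false | a := 0 | tmp := 0 | result -8
after: tmp := 0 | val := 0 | (min(a, val) == (a * b)): true | tmp := 0 | tmp := 4 | result -4
-8 vs -4 — the two versions disagree here.
verdict: not equivalent; witness: a=4, b=0


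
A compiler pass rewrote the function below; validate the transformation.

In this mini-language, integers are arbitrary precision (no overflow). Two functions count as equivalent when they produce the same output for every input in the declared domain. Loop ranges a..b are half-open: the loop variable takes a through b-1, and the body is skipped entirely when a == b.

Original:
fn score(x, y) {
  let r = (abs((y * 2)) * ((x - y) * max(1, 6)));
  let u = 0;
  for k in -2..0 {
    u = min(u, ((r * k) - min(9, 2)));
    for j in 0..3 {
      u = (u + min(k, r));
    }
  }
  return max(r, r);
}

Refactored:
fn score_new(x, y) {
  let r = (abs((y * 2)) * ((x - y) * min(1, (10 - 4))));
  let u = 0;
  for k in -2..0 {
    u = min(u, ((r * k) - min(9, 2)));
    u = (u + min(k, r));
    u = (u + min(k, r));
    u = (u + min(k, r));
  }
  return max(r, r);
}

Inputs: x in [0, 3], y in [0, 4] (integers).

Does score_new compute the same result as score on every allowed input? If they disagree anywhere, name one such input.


Try x=0, y=1.
score: r becomes -12; next u becomes 0; next at k=-2:; next u becomes 0; next at j=0:; next u becomes -12; next at j=1:; next u becomes -24; next at j=2:; next u becomes -36; next at k=-1:; next u becomes -36; next at j=0:; next u becomes -48; next at j=1:; next u becomes -60; next at j=2:; next u becomes -72; next final value -12
score_new: r becomes -2; next u becomes 0; next at k=-2:; next u becomes 0; next u becomes -2; next u becomes -4; next u becomes -6; next at k=-1:; next u becomes -6; next u becomes -8; next u becomes -10; next u becomes -12; next final value -2
-12 against -2: the behavior changed.
verdict: not equivalent; witness: x=0, y=1
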